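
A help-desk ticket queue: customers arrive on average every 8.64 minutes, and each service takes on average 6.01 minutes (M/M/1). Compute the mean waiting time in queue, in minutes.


λ = 60/8.64 = 6.9444 /hr
μ = 60/6.01 = 9.9834 /hr
ρ = λ/μ = 6.9444/9.9834 = 0.6956
Wq = ρ/(μ−λ) = 0.6956/(9.9834−6.9444) = 0.22890 hr
In minutes: 0.22890·60 = 13.734 min

Final: 13.734 min


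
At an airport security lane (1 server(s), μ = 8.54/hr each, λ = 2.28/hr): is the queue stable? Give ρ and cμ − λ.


Total capacity cμ = 1·8.54 = 8.54/hr
ρ = λ/(cμ) = 2.28/8.54 = 0.2670
Stable ⇔ ρ < 1: YES
Spare capacity = cμ − λ = 8.54 − 2.28 = 6.26/hr

Final: ρ = 0.2670; stable; margin = 6.26/hr


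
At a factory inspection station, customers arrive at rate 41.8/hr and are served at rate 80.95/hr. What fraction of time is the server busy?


ρ = λ/μ = 41.8/80.95 = 0.5164

Final: 0.5164


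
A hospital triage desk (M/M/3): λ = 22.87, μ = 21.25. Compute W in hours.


a = 1.0762; ρ = 0.3587; P₀ = 0.335641
Lq = P₀·a^c·ρ/(c!(1−ρ)²) = 0.06084
Wq = Lq/λ = 0.06084/22.87 = 0.002660 hr
W = Wq + 1/μ = 0.002660 + 0.04706 = 0.04972 hr

Final: 0.04972 hr


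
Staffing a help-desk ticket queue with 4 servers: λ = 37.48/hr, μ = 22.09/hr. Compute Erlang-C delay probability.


a = λ/μ = 1.6967; ρ = a/4 = 0.4242
P₀ = 0.180186 (from M/M/c formula)
C(c,a) = [a^c/(c!(1−ρ))]·P₀ = [8.28735/(24·0.5758)]·0.180186
= 0.59967·0.180186 = 0.108052

Final: 0.108052


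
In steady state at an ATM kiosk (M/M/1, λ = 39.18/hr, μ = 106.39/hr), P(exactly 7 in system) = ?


ρ = 39.18/106.39 = 0.3683
P_n = (1−ρ)·ρ^n = (1 − 0.3683)·0.3683^7 = 0.6317·0.0009186 = 0.0005803

Final: 0.0005803


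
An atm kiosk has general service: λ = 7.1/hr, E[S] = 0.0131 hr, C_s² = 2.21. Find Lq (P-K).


ρ = λ·E[S] = 7.1·0.0131 = 0.09301
Lq = ρ²(1+C_s²)/(2(1−ρ)) = 0.008651·(1+2.21)/(2·0.9070)
= 0.008651·3.2100/1.8140 = 0.01531

Final: 0.01531


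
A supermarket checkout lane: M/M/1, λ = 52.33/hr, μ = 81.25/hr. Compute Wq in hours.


ρ = 52.33/81.25 = 0.6441
Wq = ρ/(μ−λ) = 0.6441/(81.25 − 52.33) = 0.6441/28.92 = 0.02227 hr

Final: 0.02227 hr


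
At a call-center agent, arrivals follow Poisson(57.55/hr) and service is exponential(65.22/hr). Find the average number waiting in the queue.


ρ = 57.55/65.22 = 0.8824
Lq = ρ²/(1−ρ) = 0.7786/0.1176 = 6.6209

Final: 6.6209


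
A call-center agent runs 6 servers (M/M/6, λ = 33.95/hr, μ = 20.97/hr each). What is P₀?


a = λ/μ = 33.95/20.97 = 1.6190; ρ = a/c = 0.2698
Σ_{k=0}^{5} a^k/k! (terms k=0..5) = 1.00000 + 1.61898 + 1.31055 + 0.70725 + 0.28626 + 0.09269 = 5.01572
Tail: a^6/(6!(1−ρ)) = 18.00728/(720·0.7302) = 0.03425
P₀ = 1/(5.01572 + 0.03425) = 1/5.04997 = 0.198021

Final: 0.198021


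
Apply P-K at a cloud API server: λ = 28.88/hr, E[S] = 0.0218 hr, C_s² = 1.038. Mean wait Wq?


ρ = λ·E[S] = 28.88·0.0218 = 0.6296
E[S²] = E[S]²(1+C_s²) = 0.0218²·(1+1.038) = 0.0009685
Wq = λ·E[S²]/(2(1−ρ)) = 28.88·0.0009685/(2·0.3704) = 0.03776 hr

Final: 0.03776 hr


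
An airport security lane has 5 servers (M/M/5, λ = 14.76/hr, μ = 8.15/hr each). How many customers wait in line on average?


a = λ/μ = 1.8110; ρ = a/5 = 0.3622
P₀ = 0.162767
Lq = P₀·a^c·ρ / (c!·(1−ρ)²) = 0.162767·19.48246·0.3622/(120·0.40678)
= 0.02353

Final: 0.02353


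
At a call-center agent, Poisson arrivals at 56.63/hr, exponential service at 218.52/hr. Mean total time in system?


W = 1/(μ−λ) = 1/(218.52 − 56.63) = 1/161.89 = 0.006177 hr

Final: 0.006177 hr


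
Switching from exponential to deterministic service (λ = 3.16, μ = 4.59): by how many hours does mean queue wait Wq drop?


ρ = 3.16/4.59 = 0.6885
Wq(M/M/1) = ρ/(μ−λ) = 0.6885/1.43 = 0.48144 hr
Wq(M/D/1) = ρ/(2(μ−λ)) = 0.24072 hr
Savings = 0.48144 − 0.24072 = 0.24072 hr

Final: 0.24072 hr


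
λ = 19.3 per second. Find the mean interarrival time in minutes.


Mean interarrival time = 1/λ = 1/19.3 second = 0.05181 second
In minutes: 0.05181 × 0.0166667 = 0.0008636 min

Final: 0.0008636 min


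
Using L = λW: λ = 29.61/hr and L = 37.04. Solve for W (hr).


W = L/λ = 37.04/29.61 = 1.2509 hr

Final: 1.2509 hr


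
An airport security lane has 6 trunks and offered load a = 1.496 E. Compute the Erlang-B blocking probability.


B(c,a) = (a^c/c!) / Σ_{k=0}^{c} a^k/k!
a^6/6! = 0.015569
Σ terms (k=0..6): 1.00000 + 1.49600 + 1.11901 + 0.55801 + 0.20870 + 0.06244 + 0.01557 = 4.459727
B = 0.015569/4.459727 = 0.003491

Final: 0.003491


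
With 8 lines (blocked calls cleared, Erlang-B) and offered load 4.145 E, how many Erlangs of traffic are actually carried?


B(8,4.145) = 0.035153 (Erlang-B)
Carried load = a(1 − B) = 4.145·(1 − 0.035153) = 4.145·0.964847 = 3.9993 E

Final: 3.9993 Erlangs


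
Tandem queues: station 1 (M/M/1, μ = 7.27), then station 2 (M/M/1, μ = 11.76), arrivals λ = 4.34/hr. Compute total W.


Each node sees arrival rate λ = 4.34/hr (tandem ⇒ throughput preserved).
W₁ = 1/(μ₁−λ) = 1/(7.27−4.34) = 0.34130 hr
W₂ = 1/(μ₂−λ) = 1/(11.76−4.34) = 0.13477 hr
W_total = W₁ + W₂ = 0.34130 + 0.13477 = 0.47607 hr

Final: 0.47607 hr


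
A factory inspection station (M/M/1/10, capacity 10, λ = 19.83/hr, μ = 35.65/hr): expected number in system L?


ρ = 19.83/35.65 = 0.5562
L = ρ[1 − (K+1)ρ^K + Kρ^(K+1)] / [(1−ρ)(1−ρ^(K+1))]
Numerator: 0.5562·(1 − 11·0.002836 + 10·0.001577) = 0.547665
Denominator: (0.4438)·(0.998423) = 0.443059
L = 0.547665/0.443059 = 1.2361

Final: 1.2361


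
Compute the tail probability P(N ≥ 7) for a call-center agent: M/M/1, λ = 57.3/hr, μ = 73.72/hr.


ρ = 57.3/73.72 = 0.7773
P(N ≥ n) = ρ^n = 0.7773^7 = 0.171390

Final: 0.171390


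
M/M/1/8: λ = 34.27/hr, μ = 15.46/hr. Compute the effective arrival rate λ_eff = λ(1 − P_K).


ρ = 2.2167; P_K = (1−ρ)ρ^8/(1−ρ^9) = 0.549302
λ_eff = λ(1 − P_K) = 34.27·(1 − 0.549302) = 34.27·0.450698 = 15.4454 /hr

Final: 15.4454 /hr


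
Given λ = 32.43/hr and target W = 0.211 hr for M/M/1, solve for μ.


W = 1/(μ−λ) ⇒ μ − λ = 1/W = 1/0.211 = 4.7393
μ = λ + 1/W = 32.43 + 4.7393 = 37.1693 per hr

Final: 37.1693 /hr


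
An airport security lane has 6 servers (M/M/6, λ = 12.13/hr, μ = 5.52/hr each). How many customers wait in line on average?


a = λ/μ = 2.1975; ρ = a/6 = 0.3662
P₀ = 0.110794
Lq = P₀·a^c·ρ / (c!·(1−ρ)²) = 0.110794·112.59791·0.3662/(720·0.40165)
= 0.01580

Final: 0.01580


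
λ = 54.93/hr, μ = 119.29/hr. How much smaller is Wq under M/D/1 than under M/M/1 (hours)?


ρ = 54.93/119.29 = 0.4605
Wq(M/M/1) = ρ/(μ−λ) = 0.4605/64.36 = 0.007155 hr
Wq(M/D/1) = ρ/(2(μ−λ)) = 0.003577 hr
Savings = 0.007155 − 0.003577 = 0.003577 hr

Final: 0.003577 hr


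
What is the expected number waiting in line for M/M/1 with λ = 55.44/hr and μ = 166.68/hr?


ρ = 55.44/166.68 = 0.3326
Lq = ρ²/(1−ρ) = 0.1106/0.6674 = 0.1658

Final: 0.1658


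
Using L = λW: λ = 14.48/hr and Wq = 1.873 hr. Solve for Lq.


Lq = λWq = 14.48·1.873 = 27.1210

Final: 27.1210


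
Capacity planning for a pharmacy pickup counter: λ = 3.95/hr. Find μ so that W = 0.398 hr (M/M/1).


W = 1/(μ−λ) ⇒ μ − λ = 1/W = 1/0.398 = 2.5126
μ = λ + 1/W = 3.95 + 2.5126 = 6.4626 per hr

Final: 6.4626 /hr


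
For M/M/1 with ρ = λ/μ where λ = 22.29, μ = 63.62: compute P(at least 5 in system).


ρ = 22.29/63.62 = 0.3504
P(N ≥ n) = ρ^n = 0.3504^5 = 0.005279

Final: 0.005279


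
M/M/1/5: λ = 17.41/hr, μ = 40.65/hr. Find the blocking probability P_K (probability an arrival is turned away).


ρ = λ/μ = 17.41/40.65 = 0.4283
P_K = (1−ρ)ρ^K/(1−ρ^(K+1)) = (0.5717·0.014411)/(1 − 0.006172)
= 0.008239/0.993828 = 0.008290

Final: 0.008290


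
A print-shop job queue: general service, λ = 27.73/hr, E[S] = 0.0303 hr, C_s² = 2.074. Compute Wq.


ρ = λ·E[S] = 27.73·0.0303 = 0.8402
E[S²] = E[S]²(1+C_s²) = 0.0303²·(1+2.074) = 0.002822
Wq = λ·E[S²]/(2(1−ρ)) = 27.73·0.002822/(2·0.1598) = 0.24490 hr

Final: 0.24490 hr


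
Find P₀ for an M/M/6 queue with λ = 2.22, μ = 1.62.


a = λ/μ = 2.22/1.62 = 1.3704; ρ = a/c = 0.2284
Σ_{k=0}^{5} a^k/k! (terms k=0..5) = 1.00000 + 1.37037 + 0.93896 + 0.42891 + 0.14694 + 0.04027 = 3.92545
Tail: a^6/(6!(1−ρ)) = 6.62259/(720·0.7716) = 0.01192
P₀ = 1/(3.92545 + 0.01192) = 1/3.93737 = 0.253977

Final: 0.253977


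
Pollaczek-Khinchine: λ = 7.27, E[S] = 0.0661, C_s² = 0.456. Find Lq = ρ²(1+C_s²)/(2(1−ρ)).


ρ = λ·E[S] = 7.27·0.0661 = 0.4805
Lq = ρ²(1+C_s²)/(2(1−ρ)) = 0.2309·(1+0.456)/(2·0.5195)
= 0.2309·1.4560/1.0389 = 0.32364

Final: 0.32364


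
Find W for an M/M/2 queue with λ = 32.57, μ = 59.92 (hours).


a = 0.5436; ρ = 0.2718; P₀ = 0.572600
Lq = P₀·a^c·ρ/(c!(1−ρ)²) = 0.04335
Wq = Lq/λ = 0.04335/32.57 = 0.001331 hr
W = Wq + 1/μ = 0.001331 + 0.01669 = 0.01802 hr

Final: 0.01802 hr


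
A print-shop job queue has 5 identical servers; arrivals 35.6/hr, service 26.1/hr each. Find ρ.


ρ = λ/(cμ) = 35.6/(5·26.1) = 35.6/130.50 = 0.2728

Final: 0.2728


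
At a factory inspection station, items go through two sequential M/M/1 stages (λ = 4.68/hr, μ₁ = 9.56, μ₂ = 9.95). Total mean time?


Each node sees arrival rate λ = 4.68/hr (tandem ⇒ throughput preserved).
W₁ = 1/(μ₁−λ) = 1/(9.56−4.68) = 0.20492 hr
W₂ = 1/(μ₂−λ) = 1/(9.95−4.68) = 0.18975 hr
W_total = W₁ + W₂ = 0.20492 + 0.18975 = 0.39467 hr

Final: 0.39467 hr


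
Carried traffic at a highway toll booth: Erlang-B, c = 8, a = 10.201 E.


B(8,10.201) = 0.347628 (Erlang-B)
Carried load = a(1 − B) = 10.201·(1 − 0.347628) = 10.201·0.652372 = 6.6548 E

Final: 6.6548 Erlangs


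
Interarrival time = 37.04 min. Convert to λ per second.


λ = 1/(interarrival time) in consistent units.
1 second = 0.0166667 min, so λ = 0.0166667/37.04 = 0.0004500 per second

Final: 0.0004500 /sec


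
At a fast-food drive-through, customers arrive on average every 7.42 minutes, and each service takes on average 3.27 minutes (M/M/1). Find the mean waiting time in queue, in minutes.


λ = 60/7.42 = 8.0863 /hr
μ = 60/3.27 = 18.3486 /hr
ρ = λ/μ = 8.0863/18.3486 = 0.4407
Wq = ρ/(μ−λ) = 0.4407/(18.3486−8.0863) = 0.04294 hr
In minutes: 0.04294·60 = 2.577 min

Final: 2.577 min


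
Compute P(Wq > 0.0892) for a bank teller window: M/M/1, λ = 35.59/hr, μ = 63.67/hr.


ρ = 35.59/63.67 = 0.5590
P(Wq > t) = ρ·e^{−(μ−λ)t} = 0.5590·e^{−2.5047}
= 0.5590·0.081697 = 0.045667

Final: 0.045667


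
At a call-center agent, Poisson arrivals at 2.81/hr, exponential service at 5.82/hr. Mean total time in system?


W = 1/(μ−λ) = 1/(5.82 − 2.81) = 1/3.01 = 0.3322 hr

Final: 0.3322 hr


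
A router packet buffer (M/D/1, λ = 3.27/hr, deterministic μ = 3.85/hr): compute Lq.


ρ = 3.27/3.85 = 0.8494
M/D/1: Lq = ρ²/(2(1−ρ)) = 0.7214/(2·0.1506) = 2.39429

Final: 2.39429


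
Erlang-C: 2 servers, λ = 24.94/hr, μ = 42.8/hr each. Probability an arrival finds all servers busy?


a = λ/μ = 0.5827; ρ = a/2 = 0.2914
P₀ = 0.548761 (from M/M/c formula)
C(c,a) = [a^c/(c!(1−ρ))]·P₀ = [0.33955/(2·0.7086)]·0.548761
= 0.23958·0.548761 = 0.131471

Final: 0.131471


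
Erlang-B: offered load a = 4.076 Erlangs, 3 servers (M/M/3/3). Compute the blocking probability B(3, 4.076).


B(c,a) = (a^c/c!) / Σ_{k=0}^{c} a^k/k!
a^3/3! = 11.286292
Σ terms (k=0..3): 1.00000 + 4.07600 + 8.30689 + 11.28629 = 24.669180
B = 11.286292/24.669180 = 0.457506

Final: 0.457506


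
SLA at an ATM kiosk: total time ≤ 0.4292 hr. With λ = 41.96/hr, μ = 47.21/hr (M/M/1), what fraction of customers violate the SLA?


W ~ Exponential(μ−λ) for M/M/1.
μ − λ = 47.21 − 41.96 = 5.2500
P(W > t) = e^{−(μ−λ)t} = e^{−2.2533} = 0.105052

Final: 0.105052


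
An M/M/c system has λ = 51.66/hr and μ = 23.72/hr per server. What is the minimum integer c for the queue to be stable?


Stability requires cμ > λ ⇔ c > λ/μ.
λ/μ = 51.66/23.72 = 2.1779
Minimum integer c = ⌊2.1779⌋ + 1 = 3
Check: 3·23.72 = 71.16 > 51.66, while 2·23.72 = 47.44 ≤ 51.66

Final: 3 servers


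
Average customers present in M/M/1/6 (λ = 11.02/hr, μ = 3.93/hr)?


ρ = 11.02/3.93 = 2.8041
L = ρ[1 − (K+1)ρ^K + Kρ^(K+1)] / [(1−ρ)(1−ρ^(K+1))]
Numerator: 2.8041·(1 − 7·486.109675 + 6·1363.086162) = 13394.345223
Denominator: (-1.8041)·(-1362.086162) = 2457.300481
L = 13394.345223/2457.300481 = 5.4508

Final: 5.4508


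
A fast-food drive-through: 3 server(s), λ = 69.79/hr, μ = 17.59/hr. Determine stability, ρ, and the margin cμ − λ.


Total capacity cμ = 3·17.59 = 52.77/hr
ρ = λ/(cμ) = 69.79/52.77 = 1.3225
Stable ⇔ ρ < 1: NO
Spare capacity = cμ − λ = 52.77 − 69.79 = -17.02/hr

Final: ρ = 1.3225; unstable; margin = -17.02/hr


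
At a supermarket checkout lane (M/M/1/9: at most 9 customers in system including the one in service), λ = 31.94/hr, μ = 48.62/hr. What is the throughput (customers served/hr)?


ρ = 0.6569; P_K = (1−ρ)ρ^9/(1−ρ^10) = 0.007936
λ_eff = λ(1 − P_K) = 31.94·(1 − 0.007936) = 31.94·0.992064 = 31.6865 /hr

Final: 31.6865 /hr


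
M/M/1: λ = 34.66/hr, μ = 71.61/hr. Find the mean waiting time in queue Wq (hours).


ρ = 34.66/71.61 = 0.4840
Wq = ρ/(μ−λ) = 0.4840/(71.61 − 34.66) = 0.4840/36.95 = 0.01310 hr

Final: 0.01310 hr


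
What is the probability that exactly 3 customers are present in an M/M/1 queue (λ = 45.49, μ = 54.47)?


ρ = 45.49/54.47 = 0.8351
P_n = (1−ρ)·ρ^n = (1 − 0.8351)·0.8351^3 = 0.1649·0.582473 = 0.096027

Final: 0.096027


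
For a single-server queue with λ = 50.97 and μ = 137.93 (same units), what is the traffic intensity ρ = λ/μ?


ρ = λ/μ = 50.97/137.93 = 0.3695

Final: 0.3695


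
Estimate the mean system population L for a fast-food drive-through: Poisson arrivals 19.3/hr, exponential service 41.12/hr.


ρ = λ/μ = 19.3/41.12 = 0.4694
L = ρ/(1−ρ) = 0.4694/(1 − 0.4694) = 0.4694/0.5306 = 0.8845

Final: 0.8845


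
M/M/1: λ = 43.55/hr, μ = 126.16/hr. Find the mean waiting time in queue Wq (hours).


ρ = 43.55/126.16 = 0.3452
Wq = ρ/(μ−λ) = 0.3452/(126.16 − 43.55) = 0.3452/82.61 = 0.004179 hr

Final: 0.004179 hr


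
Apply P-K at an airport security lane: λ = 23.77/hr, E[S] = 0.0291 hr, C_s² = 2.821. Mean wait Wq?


ρ = λ·E[S] = 23.77·0.0291 = 0.6917
E[S²] = E[S]²(1+C_s²) = 0.0291²·(1+2.821) = 0.003236
Wq = λ·E[S²]/(2(1−ρ)) = 23.77·0.003236/(2·0.3083) = 0.12474 hr

Final: 0.12474 hr


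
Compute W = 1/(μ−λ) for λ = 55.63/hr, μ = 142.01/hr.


W = 1/(μ−λ) = 1/(142.01 − 55.63) = 1/86.38 = 0.01158 hr

Final: 0.01158 hr


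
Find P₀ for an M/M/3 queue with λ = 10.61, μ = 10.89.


a = λ/μ = 10.61/10.89 = 0.9743; ρ = a/c = 0.3248
Σ_{k=0}^{2} a^k/k! (terms k=0..2) = 1.00000 + 0.97429 + 0.47462 = 2.44891
Tail: a^3/(3!(1−ρ)) = 0.92483/(6·0.6752) = 0.22827
P₀ = 1/(2.44891 + 0.22827) = 1/2.67718 = 0.373527

Final: 0.373527


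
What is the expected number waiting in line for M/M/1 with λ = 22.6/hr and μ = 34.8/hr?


ρ = 22.6/34.8 = 0.6494
Lq = ρ²/(1−ρ) = 0.4218/0.3506 = 1.2030

Final: 1.2030


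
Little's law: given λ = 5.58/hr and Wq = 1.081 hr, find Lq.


Lq = λWq = 5.58·1.081 = 6.0320

Final: 6.0320


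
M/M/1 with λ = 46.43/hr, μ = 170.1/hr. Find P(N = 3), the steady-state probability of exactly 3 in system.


ρ = 46.43/170.1 = 0.2730
P_n = (1−ρ)·ρ^n = (1 − 0.2730)·0.2730^3 = 0.7270·0.020337 = 0.014786

Final: 0.014786


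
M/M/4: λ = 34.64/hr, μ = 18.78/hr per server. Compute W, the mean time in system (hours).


a = 1.8445; ρ = 0.4611; P₀ = 0.154165
Lq = P₀·a^c·ρ/(c!(1−ρ)²) = 0.11807
Wq = Lq/λ = 0.11807/34.64 = 0.003409 hr
W = Wq + 1/μ = 0.003409 + 0.05325 = 0.05666 hr

Final: 0.05666 hr


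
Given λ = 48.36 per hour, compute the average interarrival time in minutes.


Mean interarrival time = 1/λ = 1/48.36 hour = 0.02068 hour
In minutes: 0.02068 × 60 = 1.2407 min

Final: 1.2407 min


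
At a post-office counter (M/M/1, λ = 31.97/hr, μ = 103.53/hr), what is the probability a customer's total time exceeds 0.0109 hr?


W ~ Exponential(μ−λ) for M/M/1.
μ − λ = 103.53 − 31.97 = 71.5600
P(W > t) = e^{−(μ−λ)t} = e^{−0.7800} = 0.458404

Final: 0.458404


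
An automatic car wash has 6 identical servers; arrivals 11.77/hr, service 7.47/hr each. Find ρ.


ρ = λ/(cμ) = 11.77/(6·7.47) = 11.77/44.82 = 0.2626

Final: 0.2626


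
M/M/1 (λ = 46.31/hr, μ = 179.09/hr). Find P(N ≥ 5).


ρ = 46.31/179.09 = 0.2586
P(N ≥ n) = ρ^n = 0.2586^5 = 0.001156

Final: 0.001156


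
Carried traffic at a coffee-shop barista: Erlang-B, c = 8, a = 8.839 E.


B(8,8.839) = 0.280811 (Erlang-B)
Carried load = a(1 − B) = 8.839·(1 − 0.280811) = 8.839·0.719189 = 6.3569 E

Final: 6.3569 Erlangs


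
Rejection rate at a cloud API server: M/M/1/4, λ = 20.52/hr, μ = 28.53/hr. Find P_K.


ρ = λ/μ = 20.52/28.53 = 0.7192
P_K = (1−ρ)ρ^K/(1−ρ^(K+1)) = (0.2808·0.267610)/(1 − 0.192477)
= 0.075133/0.807523 = 0.093042

Final: 0.093042


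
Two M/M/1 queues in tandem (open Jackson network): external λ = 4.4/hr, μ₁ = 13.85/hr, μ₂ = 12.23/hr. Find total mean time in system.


Each node sees arrival rate λ = 4.4/hr (tandem ⇒ throughput preserved).
W₁ = 1/(μ₁−λ) = 1/(13.85−4.4) = 0.10582 hr
W₂ = 1/(μ₂−λ) = 1/(12.23−4.4) = 0.12771 hr
W_total = W₁ + W₂ = 0.10582 + 0.12771 = 0.23353 hr

Final: 0.23353 hr


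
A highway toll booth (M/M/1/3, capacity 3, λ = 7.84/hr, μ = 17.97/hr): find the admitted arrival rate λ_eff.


ρ = 0.4363; P_K = (1−ρ)ρ^3/(1−ρ^4) = 0.048573
λ_eff = λ(1 − P_K) = 7.84·(1 − 0.048573) = 7.84·0.951427 = 7.4592 /hr

Final: 7.4592 /hr


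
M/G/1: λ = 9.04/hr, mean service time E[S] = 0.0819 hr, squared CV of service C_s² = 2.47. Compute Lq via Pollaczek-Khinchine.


ρ = λ·E[S] = 9.04·0.0819 = 0.7404
Lq = ρ²(1+C_s²)/(2(1−ρ)) = 0.5482·(1+2.47)/(2·0.2596)
= 0.5482·3.4700/0.5192 = 3.66319

Final: 3.66319


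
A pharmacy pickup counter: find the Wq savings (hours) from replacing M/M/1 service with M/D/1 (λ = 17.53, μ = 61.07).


ρ = 17.53/61.07 = 0.2870
Wq(M/M/1) = ρ/(μ−λ) = 0.2870/43.54 = 0.006593 hr
Wq(M/D/1) = ρ/(2(μ−λ)) = 0.003296 hr
Savings = 0.006593 − 0.003296 = 0.003296 hr

Final: 0.003296 hr


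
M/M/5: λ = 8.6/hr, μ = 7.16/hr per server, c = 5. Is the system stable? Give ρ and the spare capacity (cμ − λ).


Total capacity cμ = 5·7.16 = 35.80/hr
ρ = λ/(cμ) = 8.6/35.80 = 0.2402
Stable ⇔ ρ < 1: YES
Spare capacity = cμ − λ = 35.80 − 8.6 = 27.20/hr

Final: ρ = 0.2402; stable; margin = 27.20/hr


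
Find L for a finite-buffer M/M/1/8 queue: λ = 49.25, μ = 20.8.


ρ = 49.25/20.8 = 2.3678
L = ρ[1 − (K+1)ρ^K + Kρ^(K+1)] / [(1−ρ)(1−ρ^(K+1))]
Numerator: 2.3678·(1 − 9·987.968730 + 8·2339.300959) = 23260.417706
Denominator: (-1.3678)·(-2338.300959) = 3198.301071
L = 23260.417706/3198.301071 = 7.2727

Final: 7.2727


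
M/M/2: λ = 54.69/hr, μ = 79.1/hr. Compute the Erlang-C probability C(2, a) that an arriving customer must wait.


a = λ/μ = 0.6914; ρ = a/2 = 0.3457
P₀ = 0.486214 (from M/M/c formula)
C(c,a) = [a^c/(c!(1−ρ))]·P₀ = [0.47804/(2·0.6543)]·0.486214
= 0.36531·0.486214 = 0.177617

Final: 0.177617


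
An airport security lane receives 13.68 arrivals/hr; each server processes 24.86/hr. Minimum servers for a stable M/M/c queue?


Stability requires cμ > λ ⇔ c > λ/μ.
λ/μ = 13.68/24.86 = 0.5503
Minimum integer c = ⌊0.5503⌋ + 1 = 1
Check: 1·24.86 = 24.86 > 13.68, while 0·24.86 = 0.00 ≤ 13.68

Final: 1 servers


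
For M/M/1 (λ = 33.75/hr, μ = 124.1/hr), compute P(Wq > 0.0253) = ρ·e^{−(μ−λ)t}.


ρ = 33.75/124.1 = 0.2720
P(Wq > t) = ρ·e^{−(μ−λ)t} = 0.2720·e^{−2.2859}
= 0.2720·0.101687 = 0.027655

Final: 0.027655


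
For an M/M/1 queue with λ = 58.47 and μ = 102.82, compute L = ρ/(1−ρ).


ρ = λ/μ = 58.47/102.82 = 0.5687
L = ρ/(1−ρ) = 0.5687/(1 − 0.5687) = 0.5687/0.4313 = 1.3184

Final: 1.3184


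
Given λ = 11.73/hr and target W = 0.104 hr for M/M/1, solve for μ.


W = 1/(μ−λ) ⇒ μ − λ = 1/W = 1/0.104 = 9.6154
μ = λ + 1/W = 11.73 + 9.6154 = 21.3454 per hr

Final: 21.3454 /hr


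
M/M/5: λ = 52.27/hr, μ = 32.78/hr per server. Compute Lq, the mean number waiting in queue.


a = λ/μ = 1.5946; ρ = a/5 = 0.3189
P₀ = 0.202546
Lq = P₀·a^c·ρ / (c!·(1−ρ)²) = 0.202546·10.30903·0.3189/(120·0.46388)
= 0.01196

Final: 0.01196


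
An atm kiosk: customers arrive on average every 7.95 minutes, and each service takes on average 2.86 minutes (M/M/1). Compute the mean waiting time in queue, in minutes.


λ = 60/7.95 = 7.5472 /hr
μ = 60/2.86 = 20.9790 /hr
ρ = λ/μ = 7.5472/20.9790 = 0.3597
Wq = ρ/(μ−λ) = 0.3597/(20.9790−7.5472) = 0.02678 hr
In minutes: 0.02678·60 = 1.607 min

Final: 1.607 min


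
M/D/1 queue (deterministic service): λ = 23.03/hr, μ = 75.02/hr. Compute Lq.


ρ = 23.03/75.02 = 0.3070
M/D/1: Lq = ρ²/(2(1−ρ)) = 0.09424/(2·0.6930) = 0.06799

Final: 0.06799


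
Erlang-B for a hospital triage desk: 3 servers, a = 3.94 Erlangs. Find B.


B(c,a) = (a^c/c!) / Σ_{k=0}^{c} a^k/k!
a^3/3! = 10.193831
Σ terms (k=0..3): 1.00000 + 3.94000 + 7.76180 + 10.19383 = 22.895631
B = 10.193831/22.895631 = 0.445230

Final: 0.445230


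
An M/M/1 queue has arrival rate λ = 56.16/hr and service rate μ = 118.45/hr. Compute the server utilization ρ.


ρ = λ/μ = 56.16/118.45 = 0.4741

Final: 0.4741


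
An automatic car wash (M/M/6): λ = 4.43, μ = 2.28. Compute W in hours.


a = 1.9430; ρ = 0.3238; P₀ = 0.143098
Lq = P₀·a^c·ρ/(c!(1−ρ)²) = 0.007574
Wq = Lq/λ = 0.007574/4.43 = 0.001710 hr
W = Wq + 1/μ = 0.001710 + 0.43860 = 0.44031 hr

Final: 0.44031 hr


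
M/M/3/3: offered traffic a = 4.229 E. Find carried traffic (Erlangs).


B(3,4.229) = 0.470764 (Erlang-B)
Carried load = a(1 − B) = 4.229·(1 − 0.470764) = 4.229·0.529236 = 2.2381 E

Final: 2.2381 Erlangs


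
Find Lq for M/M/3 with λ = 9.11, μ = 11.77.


a = λ/μ = 0.7740; ρ = a/3 = 0.2580
P₀ = 0.459201
Lq = P₀·a^c·ρ / (c!·(1−ρ)²) = 0.459201·0.46369·0.2580/(6·0.55056)
= 0.01663

Final: 0.01663


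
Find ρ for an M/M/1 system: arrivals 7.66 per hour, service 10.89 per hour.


ρ = λ/μ = 7.66/10.89 = 0.7034

Final: 0.7034


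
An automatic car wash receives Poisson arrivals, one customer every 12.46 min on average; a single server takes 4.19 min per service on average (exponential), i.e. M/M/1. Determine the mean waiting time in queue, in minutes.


λ = 60/12.46 = 4.8154 /hr
μ = 60/4.19 = 14.3198 /hr
ρ = λ/μ = 4.8154/14.3198 = 0.3363
Wq = ρ/(μ−λ) = 0.3363/(14.3198−4.8154) = 0.03538 hr
In minutes: 0.03538·60 = 2.123 min

Final: 2.123 min


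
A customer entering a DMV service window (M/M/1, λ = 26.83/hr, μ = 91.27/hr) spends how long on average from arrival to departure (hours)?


W = 1/(μ−λ) = 1/(91.27 − 26.83) = 1/64.44 = 0.01552 hr

Final: 0.01552 hr


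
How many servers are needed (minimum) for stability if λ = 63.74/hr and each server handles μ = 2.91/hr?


Stability requires cμ > λ ⇔ c > λ/μ.
λ/μ = 63.74/2.91 = 21.9038
Minimum integer c = ⌊21.9038⌋ + 1 = 22
Check: 22·2.91 = 64.02 > 63.74, while 21·2.91 = 61.11 ≤ 63.74

Final: 22 servers


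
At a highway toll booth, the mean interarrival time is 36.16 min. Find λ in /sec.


λ = 1/(interarrival time) in consistent units.
1 second = 0.0166667 min, so λ = 0.0166667/36.16 = 0.0004609 per second

Final: 0.0004609 /sec


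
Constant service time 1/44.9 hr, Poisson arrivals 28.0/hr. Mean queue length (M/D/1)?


ρ = 28.0/44.9 = 0.6236
M/D/1: Lq = ρ²/(2(1−ρ)) = 0.3889/(2·0.3764) = 0.51660

Final: 0.51660


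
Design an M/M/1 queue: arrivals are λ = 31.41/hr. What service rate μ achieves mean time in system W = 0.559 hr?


W = 1/(μ−λ) ⇒ μ − λ = 1/W = 1/0.559 = 1.7889
μ = λ + 1/W = 31.41 + 1.7889 = 33.1989 per hr

Final: 33.1989 /hr


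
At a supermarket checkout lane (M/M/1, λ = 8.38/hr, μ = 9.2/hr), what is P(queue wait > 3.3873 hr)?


ρ = 8.38/9.2 = 0.9109
P(Wq > t) = ρ·e^{−(μ−λ)t} = 0.9109·e^{−2.7776}
= 0.9109·0.062188 = 0.056646

Final: 0.056646


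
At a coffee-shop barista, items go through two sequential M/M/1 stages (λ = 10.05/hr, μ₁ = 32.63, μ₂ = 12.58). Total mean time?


Each node sees arrival rate λ = 10.05/hr (tandem ⇒ throughput preserved).
W₁ = 1/(μ₁−λ) = 1/(32.63−10.05) = 0.04429 hr
W₂ = 1/(μ₂−λ) = 1/(12.58−10.05) = 0.39526 hr
W_total = W₁ + W₂ = 0.04429 + 0.39526 = 0.43954 hr

Final: 0.43954 hr


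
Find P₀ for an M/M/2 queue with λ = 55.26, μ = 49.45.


a = λ/μ = 55.26/49.45 = 1.1175; ρ = a/c = 0.5587
Σ_{k=0}^{1} a^k/k! (terms k=0..1) = 1.00000 + 1.11749 = 2.11749
Tail: a^2/(2!(1−ρ)) = 1.24879/(2·0.4413) = 1.41505
P₀ = 1/(2.11749 + 1.41505) = 1/3.53254 = 0.283083

Final: 0.283083


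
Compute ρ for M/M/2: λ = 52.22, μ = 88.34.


ρ = λ/(cμ) = 52.22/(2·88.34) = 52.22/176.68 = 0.2956

Final: 0.2956


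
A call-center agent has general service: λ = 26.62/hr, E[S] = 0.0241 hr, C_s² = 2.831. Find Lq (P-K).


ρ = λ·E[S] = 26.62·0.0241 = 0.6415
Lq = ρ²(1+C_s²)/(2(1−ρ)) = 0.4116·(1+2.831)/(2·0.3585)
= 0.4116·3.8310/0.7169 = 2.19935

Final: 2.19935


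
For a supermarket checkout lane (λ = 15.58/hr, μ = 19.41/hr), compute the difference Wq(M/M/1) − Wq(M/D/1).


ρ = 15.58/19.41 = 0.8027
Wq(M/M/1) = ρ/(μ−λ) = 0.8027/3.83 = 0.20958 hr
Wq(M/D/1) = ρ/(2(μ−λ)) = 0.10479 hr
Savings = 0.20958 − 0.10479 = 0.10479 hr

Final: 0.10479 hr


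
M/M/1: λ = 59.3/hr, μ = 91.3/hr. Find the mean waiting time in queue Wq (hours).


ρ = 59.3/91.3 = 0.6495
Wq = ρ/(μ−λ) = 0.6495/(91.3 − 59.3) = 0.6495/32.00 = 0.02030 hr

Final: 0.02030 hr


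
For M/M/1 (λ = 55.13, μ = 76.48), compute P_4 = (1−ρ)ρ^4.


ρ = 55.13/76.48 = 0.7208
P_n = (1−ρ)·ρ^n = (1 − 0.7208)·0.7208^4 = 0.2792·0.269998 = 0.075372

Final: 0.075372


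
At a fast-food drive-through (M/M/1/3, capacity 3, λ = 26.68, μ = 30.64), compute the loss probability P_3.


ρ = λ/μ = 26.68/30.64 = 0.8708
P_K = (1−ρ)ρ^K/(1−ρ^(K+1)) = (0.1292·0.660224)/(1 − 0.574895)
= 0.085329/0.425105 = 0.200725

Final: 0.200725


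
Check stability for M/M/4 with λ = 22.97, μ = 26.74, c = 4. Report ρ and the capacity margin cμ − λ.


Total capacity cμ = 4·26.74 = 106.96/hr
ρ = λ/(cμ) = 22.97/106.96 = 0.2148
Stable ⇔ ρ < 1: YES
Spare capacity = cμ − λ = 106.96 − 22.97 = 83.99/hr

Final: ρ = 0.2148; stable; margin = 83.99/hr


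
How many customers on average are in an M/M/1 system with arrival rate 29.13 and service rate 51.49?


ρ = λ/μ = 29.13/51.49 = 0.5657
L = ρ/(1−ρ) = 0.5657/(1 − 0.5657) = 0.5657/0.4343 = 1.3028

Final: 1.3028


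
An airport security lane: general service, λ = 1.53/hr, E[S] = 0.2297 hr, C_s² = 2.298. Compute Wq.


ρ = λ·E[S] = 1.53·0.2297 = 0.3514
E[S²] = E[S]²(1+C_s²) = 0.2297²·(1+2.298) = 0.174009
Wq = λ·E[S²]/(2(1−ρ)) = 1.53·0.174009/(2·0.6486) = 0.20525 hr

Final: 0.20525 hr


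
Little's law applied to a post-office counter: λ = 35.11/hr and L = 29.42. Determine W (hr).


W = L/λ = 29.42/35.11 = 0.8379 hr

Final: 0.8379 hr


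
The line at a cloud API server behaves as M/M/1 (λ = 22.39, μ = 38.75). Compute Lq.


ρ = 22.39/38.75 = 0.5778
Lq = ρ²/(1−ρ) = 0.3339/0.4222 = 0.7908

Final: 0.7908


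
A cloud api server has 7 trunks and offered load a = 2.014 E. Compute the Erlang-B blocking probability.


B(c,a) = (a^c/c!) / Σ_{k=0}^{c} a^k/k!
a^7/7! = 0.026668
Σ terms (k=0..7): 1.00000 + 2.01400 + 2.02810 + 1.36153 + 0.68553 + 0.27613 + 0.09269 + 0.02667 = 7.484646
B = 0.026668/7.484646 = 0.003563

Final: 0.003563


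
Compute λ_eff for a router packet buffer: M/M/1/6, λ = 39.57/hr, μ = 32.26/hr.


ρ = 1.2266; P_K = (1−ρ)ρ^6/(1−ρ^7) = 0.242875
λ_eff = λ(1 − P_K) = 39.57·(1 − 0.242875) = 39.57·0.757125 = 29.9594 /hr

Final: 29.9594 /hr


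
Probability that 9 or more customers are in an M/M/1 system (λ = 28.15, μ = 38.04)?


ρ = 28.15/38.04 = 0.7400
P(N ≥ n) = ρ^n = 0.7400^9 = 0.066549

Final: 0.066549


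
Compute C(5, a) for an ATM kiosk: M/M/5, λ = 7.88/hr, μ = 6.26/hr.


a = λ/μ = 1.2588; ρ = a/5 = 0.2518
P₀ = 0.283824 (from M/M/c formula)
C(c,a) = [a^c/(c!(1−ρ))]·P₀ = [3.16053/(120·0.7482)]·0.283824
= 0.03520·0.283824 = 0.009990

Final: 0.009990


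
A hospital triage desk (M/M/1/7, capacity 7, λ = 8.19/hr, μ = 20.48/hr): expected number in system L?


ρ = 8.19/20.48 = 0.3999
L = ρ[1 − (K+1)ρ^K + Kρ^(K+1)] / [(1−ρ)(1−ρ^(K+1))]
Numerator: 0.3999·(1 − 8·0.001636 + 7·0.0006541) = 0.396501
Denominator: (0.6001)·(0.999346) = 0.599705
L = 0.396501/0.599705 = 0.6612

Final: 0.6612


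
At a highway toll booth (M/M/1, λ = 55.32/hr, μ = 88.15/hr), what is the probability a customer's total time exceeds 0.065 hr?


W ~ Exponential(μ−λ) for M/M/1.
μ − λ = 88.15 − 55.32 = 32.8300
P(W > t) = e^{−(μ−λ)t} = e^{−2.1340} = 0.118369

Final: 0.118369


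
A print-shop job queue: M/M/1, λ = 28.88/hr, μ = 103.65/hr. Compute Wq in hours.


ρ = 28.88/103.65 = 0.2786
Wq = ρ/(μ−λ) = 0.2786/(103.65 − 28.88) = 0.2786/74.77 = 0.003726 hr

Final: 0.003726 hr


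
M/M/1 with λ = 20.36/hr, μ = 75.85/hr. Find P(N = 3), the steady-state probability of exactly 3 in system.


ρ = 20.36/75.85 = 0.2684
P_n = (1−ρ)·ρ^n = (1 − 0.2684)·0.2684^3 = 0.7316·0.019340 = 0.014149

Final: 0.014149


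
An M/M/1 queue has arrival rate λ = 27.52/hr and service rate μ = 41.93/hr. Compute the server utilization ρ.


ρ = λ/μ = 27.52/41.93 = 0.6563

Final: 0.6563


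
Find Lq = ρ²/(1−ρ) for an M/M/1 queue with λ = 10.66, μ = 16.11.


ρ = 10.66/16.11 = 0.6617
Lq = ρ²/(1−ρ) = 0.4378/0.3383 = 1.2943

Final: 1.2943


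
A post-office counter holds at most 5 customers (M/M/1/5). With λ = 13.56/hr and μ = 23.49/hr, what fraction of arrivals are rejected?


ρ = λ/μ = 13.56/23.49 = 0.5773
P_K = (1−ρ)ρ^K/(1−ρ^(K+1)) = (0.4227·0.064104)/(1 − 0.037005)
= 0.027099/0.962995 = 0.028140

Final: 0.028140


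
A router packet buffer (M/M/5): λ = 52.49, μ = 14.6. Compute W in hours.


a = 3.5952; ρ = 0.7190; P₀ = 0.022947
Lq = P₀·a^c·ρ/(c!(1−ρ)²) = 1.04622
Wq = Lq/λ = 1.04622/52.49 = 0.01993 hr
W = Wq + 1/μ = 0.01993 + 0.06849 = 0.08842 hr

Final: 0.08842 hr


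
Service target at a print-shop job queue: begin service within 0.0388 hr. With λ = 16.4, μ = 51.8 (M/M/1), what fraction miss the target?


ρ = 16.4/51.8 = 0.3166
P(Wq > t) = ρ·e^{−(μ−λ)t} = 0.3166·e^{−1.3735}
= 0.3166·0.253214 = 0.080168

Final: 0.080168


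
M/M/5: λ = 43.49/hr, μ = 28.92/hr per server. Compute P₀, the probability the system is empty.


a = λ/μ = 43.49/28.92 = 1.5038; ρ = a/c = 0.3008
Σ_{k=0}^{4} a^k/k! (terms k=0..4) = 1.00000 + 1.50380 + 1.13071 + 0.56679 + 0.21309 = 4.41439
Tail: a^5/(5!(1−ρ)) = 7.69052/(120·0.6992) = 0.09165
P₀ = 1/(4.41439 + 0.09165) = 1/4.50604 = 0.221924

Final: 0.221924


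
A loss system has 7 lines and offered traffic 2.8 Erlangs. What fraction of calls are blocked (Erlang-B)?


B(c,a) = (a^c/c!) / Σ_{k=0}^{c} a^k/k!
a^7/7! = 0.267717
Σ terms (k=0..7): 1.00000 + 2.80000 + 3.92000 + 3.65867 + 2.56107 + 1.43420 + 0.66929 + 0.26772 = 16.310940
B = 0.267717/16.310940 = 0.016413

Final: 0.016413


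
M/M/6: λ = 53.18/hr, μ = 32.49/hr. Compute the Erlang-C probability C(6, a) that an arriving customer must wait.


a = λ/μ = 1.6368; ρ = a/6 = 0.2728
P₀ = 0.194516 (from M/M/c formula)
C(c,a) = [a^c/(c!(1−ρ))]·P₀ = [19.23055/(720·0.7272)]·0.194516
= 0.03673·0.194516 = 0.007144

Final: 0.007144


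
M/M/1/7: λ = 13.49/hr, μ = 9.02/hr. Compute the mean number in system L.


ρ = 13.49/9.02 = 1.4956
L = ρ[1 − (K+1)ρ^K + Kρ^(K+1)] / [(1−ρ)(1−ρ^(K+1))]
Numerator: 1.4956·(1 − 8·16.735469 + 7·25.028988) = 63.291083
Denominator: (-0.4956)·(-24.028988) = 11.907935
L = 63.291083/11.907935 = 5.3150

Final: 5.3150


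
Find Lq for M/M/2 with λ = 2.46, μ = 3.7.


a = λ/μ = 0.6649; ρ = a/2 = 0.3324
P₀ = 0.501014
Lq = P₀·a^c·ρ / (c!·(1−ρ)²) = 0.501014·0.44205·0.3324/(2·0.44565)
= 0.08260

Final: 0.08260


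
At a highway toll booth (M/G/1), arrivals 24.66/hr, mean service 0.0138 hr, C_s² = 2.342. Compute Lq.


ρ = λ·E[S] = 24.66·0.0138 = 0.3403
Lq = ρ²(1+C_s²)/(2(1−ρ)) = 0.1158·(1+2.342)/(2·0.6597)
= 0.1158·3.3420/1.3194 = 0.29335

Final: 0.29335


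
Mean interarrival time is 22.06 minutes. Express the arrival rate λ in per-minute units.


λ = 1/(interarrival time) in consistent units.
1 minute = 1 min, so λ = 1/22.06 = 0.04533 per minute

Final: 0.04533 /min


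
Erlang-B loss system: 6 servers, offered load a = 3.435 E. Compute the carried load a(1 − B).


B(6,3.435) = 0.078249 (Erlang-B)
Carried load = a(1 − B) = 3.435·(1 − 0.078249) = 3.435·0.921751 = 3.1662 E

Final: 3.1662 Erlangs


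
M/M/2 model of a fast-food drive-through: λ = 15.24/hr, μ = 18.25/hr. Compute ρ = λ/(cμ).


ρ = λ/(cμ) = 15.24/(2·18.25) = 15.24/36.50 = 0.4175

Final: 0.4175


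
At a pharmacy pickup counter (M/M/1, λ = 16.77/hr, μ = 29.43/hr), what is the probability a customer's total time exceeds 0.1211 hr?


W ~ Exponential(μ−λ) for M/M/1.
μ − λ = 29.43 − 16.77 = 12.6600
P(W > t) = e^{−(μ−λ)t} = e^{−1.5331} = 0.215860

Final: 0.215860


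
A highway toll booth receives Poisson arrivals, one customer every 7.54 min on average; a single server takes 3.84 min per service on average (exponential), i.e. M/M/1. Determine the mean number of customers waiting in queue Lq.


λ = 60/7.54 = 7.9576 /hr
μ = 60/3.84 = 15.6250 /hr
ρ = λ/μ = 7.9576/15.6250 = 0.5093
Lq = ρ²/(1−ρ) = 0.2594/0.4907 = 0.5286

Final: 0.5286


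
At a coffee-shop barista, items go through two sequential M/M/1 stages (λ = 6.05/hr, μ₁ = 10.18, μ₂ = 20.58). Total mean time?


Each node sees arrival rate λ = 6.05/hr (tandem ⇒ throughput preserved).
W₁ = 1/(μ₁−λ) = 1/(10.18−6.05) = 0.24213 hr
W₂ = 1/(μ₂−λ) = 1/(20.58−6.05) = 0.06882 hr
W_total = W₁ + W₂ = 0.24213 + 0.06882 = 0.31095 hr

Final: 0.31095 hr


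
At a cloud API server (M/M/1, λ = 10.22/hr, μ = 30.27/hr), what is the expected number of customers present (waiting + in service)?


ρ = λ/μ = 10.22/30.27 = 0.3376
L = ρ/(1−ρ) = 0.3376/(1 − 0.3376) = 0.3376/0.6624 = 0.5097

Final: 0.5097


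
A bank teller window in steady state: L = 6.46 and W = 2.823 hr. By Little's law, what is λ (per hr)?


λ = L/W = 6.46/2.823 = 2.2883 /hr

Final: 2.2883 /hr


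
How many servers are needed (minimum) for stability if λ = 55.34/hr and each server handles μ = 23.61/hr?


Stability requires cμ > λ ⇔ c > λ/μ.
λ/μ = 55.34/23.61 = 2.3439
Minimum integer c = ⌊2.3439⌋ + 1 = 3
Check: 3·23.61 = 70.83 > 55.34, while 2·23.61 = 47.22 ≤ 55.34

Final: 3 servers


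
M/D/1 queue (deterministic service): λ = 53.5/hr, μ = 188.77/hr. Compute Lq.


ρ = 53.5/188.77 = 0.2834
M/D/1: Lq = ρ²/(2(1−ρ)) = 0.08032/(2·0.7166) = 0.05605

Final: 0.05605


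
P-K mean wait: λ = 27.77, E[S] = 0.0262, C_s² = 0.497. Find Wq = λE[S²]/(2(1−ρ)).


ρ = λ·E[S] = 27.77·0.0262 = 0.7276
E[S²] = E[S]²(1+C_s²) = 0.0262²·(1+0.497) = 0.001028
Wq = λ·E[S²]/(2(1−ρ)) = 27.77·0.001028/(2·0.2724) = 0.05237 hr

Final: 0.05237 hr


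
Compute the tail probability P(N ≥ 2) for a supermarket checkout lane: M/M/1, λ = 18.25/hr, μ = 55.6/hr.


ρ = 18.25/55.6 = 0.3282
P(N ≥ n) = ρ^n = 0.3282^2 = 0.107740

Final: 0.107740


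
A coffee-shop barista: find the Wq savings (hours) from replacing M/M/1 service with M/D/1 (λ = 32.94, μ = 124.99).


ρ = 32.94/124.99 = 0.2635
Wq(M/M/1) = ρ/(μ−λ) = 0.2635/92.05 = 0.002863 hr
Wq(M/D/1) = ρ/(2(μ−λ)) = 0.001432 hr
Savings = 0.002863 − 0.001432 = 0.001432 hr

Final: 0.001432 hr


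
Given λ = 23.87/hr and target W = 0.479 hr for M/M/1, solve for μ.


W = 1/(μ−λ) ⇒ μ − λ = 1/W = 1/0.479 = 2.0877
μ = λ + 1/W = 23.87 + 2.0877 = 25.9577 per hr

Final: 25.9577 /hr


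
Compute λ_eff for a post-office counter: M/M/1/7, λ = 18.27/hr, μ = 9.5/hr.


ρ = 1.9232; P_K = (1−ρ)ρ^7/(1−ρ^8) = 0.482601
λ_eff = λ(1 − P_K) = 18.27·(1 − 0.482601) = 18.27·0.517399 = 9.4529 /hr

Final: 9.4529 /hr


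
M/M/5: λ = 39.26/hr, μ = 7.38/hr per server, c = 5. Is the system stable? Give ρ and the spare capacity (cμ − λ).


Total capacity cμ = 5·7.38 = 36.90/hr
ρ = λ/(cμ) = 39.26/36.90 = 1.0640
Stable ⇔ ρ < 1: NO
Spare capacity = cμ − λ = 36.90 − 39.26 = -2.36/hr

Final: ρ = 1.0640; unstable; margin = -2.36/hr


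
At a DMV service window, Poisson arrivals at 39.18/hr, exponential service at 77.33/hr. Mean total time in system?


W = 1/(μ−λ) = 1/(77.33 − 39.18) = 1/38.15 = 0.02621 hr

Final: 0.02621 hr


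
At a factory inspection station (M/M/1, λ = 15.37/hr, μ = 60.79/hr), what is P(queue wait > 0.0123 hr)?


ρ = 15.37/60.79 = 0.2528
P(Wq > t) = ρ·e^{−(μ−λ)t} = 0.2528·e^{−0.5587}
= 0.2528·0.571972 = 0.144616

Final: 0.144616


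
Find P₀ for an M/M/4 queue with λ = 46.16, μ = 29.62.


a = λ/μ = 46.16/29.62 = 1.5584; ρ = a/c = 0.3896
Σ_{k=0}^{3} a^k/k! (terms k=0..3) = 1.00000 + 1.55841 + 1.21432 + 0.63080 = 4.40352
Tail: a^4/(4!(1−ρ)) = 5.89825/(24·0.6104) = 0.40262
P₀ = 1/(4.40352 + 0.40262) = 1/4.80614 = 0.208067

Final: 0.208067


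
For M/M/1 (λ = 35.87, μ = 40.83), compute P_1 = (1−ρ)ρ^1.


ρ = 35.87/40.83 = 0.8785
P_n = (1−ρ)·ρ^n = (1 − 0.8785)·0.8785^1 = 0.1215·0.878521 = 0.106722

Final: 0.106722


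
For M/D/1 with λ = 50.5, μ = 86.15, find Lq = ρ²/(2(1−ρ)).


ρ = 50.5/86.15 = 0.5862
M/D/1: Lq = ρ²/(2(1−ρ)) = 0.3436/(2·0.4138) = 0.41518

Final: 0.41518


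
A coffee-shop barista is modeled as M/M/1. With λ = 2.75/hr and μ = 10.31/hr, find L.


ρ = λ/μ = 2.75/10.31 = 0.2667
L = ρ/(1−ρ) = 0.2667/(1 − 0.2667) = 0.2667/0.7333 = 0.3638

Final: 0.3638


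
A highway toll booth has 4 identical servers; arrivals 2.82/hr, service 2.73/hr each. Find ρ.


ρ = λ/(cμ) = 2.82/(4·2.73) = 2.82/10.92 = 0.2582

Final: 0.2582


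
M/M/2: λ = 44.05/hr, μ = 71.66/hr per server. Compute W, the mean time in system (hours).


a = 0.6147; ρ = 0.3074; P₀ = 0.529807
Lq = P₀·a^c·ρ/(c!(1−ρ)²) = 0.06413
Wq = Lq/λ = 0.06413/44.05 = 0.001456 hr
W = Wq + 1/μ = 0.001456 + 0.01395 = 0.01541 hr

Final: 0.01541 hr


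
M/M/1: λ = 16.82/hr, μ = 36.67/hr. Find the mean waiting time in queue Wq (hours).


ρ = 16.82/36.67 = 0.4587
Wq = ρ/(μ−λ) = 0.4587/(36.67 − 16.82) = 0.4587/19.85 = 0.02311 hr

Final: 0.02311 hr


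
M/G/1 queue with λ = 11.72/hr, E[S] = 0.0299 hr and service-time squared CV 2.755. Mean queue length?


ρ = λ·E[S] = 11.72·0.0299 = 0.3504
Lq = ρ²(1+C_s²)/(2(1−ρ)) = 0.1228·(1+2.755)/(2·0.6496)
= 0.1228·3.7550/1.2991 = 0.35494

Final: 0.35494
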